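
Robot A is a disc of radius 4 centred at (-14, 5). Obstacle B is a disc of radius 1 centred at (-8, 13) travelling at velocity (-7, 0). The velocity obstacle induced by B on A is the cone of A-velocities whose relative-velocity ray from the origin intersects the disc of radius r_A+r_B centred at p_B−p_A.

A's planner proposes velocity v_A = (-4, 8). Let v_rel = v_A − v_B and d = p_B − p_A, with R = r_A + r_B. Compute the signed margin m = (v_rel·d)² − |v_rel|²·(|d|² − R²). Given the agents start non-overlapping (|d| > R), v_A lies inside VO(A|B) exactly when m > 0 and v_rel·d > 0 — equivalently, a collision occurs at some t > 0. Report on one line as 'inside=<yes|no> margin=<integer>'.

d = (6, 8),  |d|² = 100;  R = 4+1 = 5,  c = 100−5² = 75
v_rel = (3, 8),  |v_rel|² = 73;  v_rel·d = (3)·(6) + (8)·(8) = 82
73·t² − 164·t + 75 = 0  ⇒  m = 82² − 73·75 = 1249
m = 1249 > 0,  v_rel·d = 82 > 0  ⇒  inside

inside=yes margin=1249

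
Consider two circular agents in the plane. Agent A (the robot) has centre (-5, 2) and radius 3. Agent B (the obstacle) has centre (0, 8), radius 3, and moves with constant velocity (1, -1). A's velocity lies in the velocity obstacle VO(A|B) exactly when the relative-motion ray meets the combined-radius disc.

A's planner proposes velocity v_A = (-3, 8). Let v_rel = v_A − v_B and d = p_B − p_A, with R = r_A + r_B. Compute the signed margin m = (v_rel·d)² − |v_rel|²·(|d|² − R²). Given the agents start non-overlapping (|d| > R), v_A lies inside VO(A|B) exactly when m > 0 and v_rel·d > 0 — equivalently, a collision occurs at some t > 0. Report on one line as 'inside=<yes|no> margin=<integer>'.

d = (5, 6),  |d|² = 61;  R = 3+3 = 6,  c = 61−6² = 25
v_rel = (-4, 9),  |v_rel|² = 97;  v_rel·d = (-4)·(5) + (9)·(6) = 34
97·t² − 68·t + 25 = 0  ⇒  m = 34² − 97·25 = -1269
m = -1269 < 0,  v_rel·d = 34 > 0  ⇒  outside

inside=no margin=-1269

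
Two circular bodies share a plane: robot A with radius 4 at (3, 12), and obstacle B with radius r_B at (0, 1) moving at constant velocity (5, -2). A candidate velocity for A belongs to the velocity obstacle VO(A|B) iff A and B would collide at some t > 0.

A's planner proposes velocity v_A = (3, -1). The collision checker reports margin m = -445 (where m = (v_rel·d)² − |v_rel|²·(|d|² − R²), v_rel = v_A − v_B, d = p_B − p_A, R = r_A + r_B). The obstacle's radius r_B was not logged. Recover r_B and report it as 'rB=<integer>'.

m = -445
d = (-3, -11);  v_rel = (-2, 1),  |v_rel|² = 5
v_rel×d = (-2)·(-11) − (1)·(-3) = 25
since m = R²·5 − 25²:  R² = (625 + -445) / 5 = 36
R = √36 = 6  ⇒  r_B = 6 − 4 = 2

rB=2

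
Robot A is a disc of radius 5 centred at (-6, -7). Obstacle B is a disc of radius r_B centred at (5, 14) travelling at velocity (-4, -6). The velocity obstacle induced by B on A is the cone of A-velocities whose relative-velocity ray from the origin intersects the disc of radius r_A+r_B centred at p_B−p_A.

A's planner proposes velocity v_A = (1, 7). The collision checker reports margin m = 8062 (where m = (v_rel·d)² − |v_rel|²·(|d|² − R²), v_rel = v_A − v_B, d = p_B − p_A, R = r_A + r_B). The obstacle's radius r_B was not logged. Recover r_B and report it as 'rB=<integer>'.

m = 8062
d = (11, 21);  v_rel = (5, 13),  |v_rel|² = 194
v_rel×d = (5)·(21) − (13)·(11) = -38
since m = R²·194 − (-38)²:  R² = (1444 + 8062) / 194 = 49
R = √49 = 7  ⇒  r_B = 7 − 5 = 2

rB=2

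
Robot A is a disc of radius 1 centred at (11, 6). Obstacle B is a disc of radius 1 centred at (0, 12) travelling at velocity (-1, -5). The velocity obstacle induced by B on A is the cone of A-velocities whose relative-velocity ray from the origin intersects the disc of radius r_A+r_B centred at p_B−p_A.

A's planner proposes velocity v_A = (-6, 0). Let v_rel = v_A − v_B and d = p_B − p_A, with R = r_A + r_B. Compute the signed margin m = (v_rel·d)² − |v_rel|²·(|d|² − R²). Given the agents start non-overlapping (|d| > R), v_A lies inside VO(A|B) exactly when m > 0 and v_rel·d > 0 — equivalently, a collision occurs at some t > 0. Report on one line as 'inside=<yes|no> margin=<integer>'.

d = (-11, 6),  |d|² = 157;  R = 1+1 = 2,  c = 157−2² = 153
v_rel = (-5, 5),  |v_rel|² = 50;  v_rel·d = (-5)·(-11) + (5)·(6) = 85
50·t² − 170·t + 153 = 0  ⇒  m = 85² − 50·153 = -425
m = -425 < 0,  v_rel·d = 85 > 0  ⇒  outside

inside=no margin=-425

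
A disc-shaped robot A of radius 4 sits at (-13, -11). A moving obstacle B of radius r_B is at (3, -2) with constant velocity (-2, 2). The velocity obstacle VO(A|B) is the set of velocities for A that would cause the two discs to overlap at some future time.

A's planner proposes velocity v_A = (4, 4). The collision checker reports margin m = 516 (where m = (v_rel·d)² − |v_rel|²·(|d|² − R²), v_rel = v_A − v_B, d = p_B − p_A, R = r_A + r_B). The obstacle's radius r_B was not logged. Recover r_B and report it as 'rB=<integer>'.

m = 516
d = (16, 9);  v_rel = (6, 2),  |v_rel|² = 40
v_rel×d = (6)·(9) − (2)·(16) = 22
since m = R²·40 − 22²:  R² = (484 + 516) / 40 = 25
R = √25 = 5  ⇒  r_B = 5 − 4 = 1

rB=1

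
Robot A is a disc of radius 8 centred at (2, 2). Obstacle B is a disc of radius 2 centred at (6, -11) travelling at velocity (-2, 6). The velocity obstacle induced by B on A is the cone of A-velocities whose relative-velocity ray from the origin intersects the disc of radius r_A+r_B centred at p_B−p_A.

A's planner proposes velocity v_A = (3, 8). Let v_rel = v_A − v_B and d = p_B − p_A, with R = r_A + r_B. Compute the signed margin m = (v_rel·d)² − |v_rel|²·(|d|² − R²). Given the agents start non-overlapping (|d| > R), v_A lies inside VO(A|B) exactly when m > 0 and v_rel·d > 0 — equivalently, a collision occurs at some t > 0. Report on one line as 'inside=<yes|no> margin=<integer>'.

d = (4, -13),  |d|² = 185;  R = 8+2 = 10,  c = 185−10² = 85
v_rel = (5, 2),  |v_rel|² = 29;  v_rel·d = (5)·(4) + (2)·(-13) = -6
29·t² + 12·t + 85 = 0  ⇒  m = (-6)² − 29·85 = -2429
m = -2429 < 0,  v_rel·d = -6 < 0  ⇒  outside

inside=no margin=-2429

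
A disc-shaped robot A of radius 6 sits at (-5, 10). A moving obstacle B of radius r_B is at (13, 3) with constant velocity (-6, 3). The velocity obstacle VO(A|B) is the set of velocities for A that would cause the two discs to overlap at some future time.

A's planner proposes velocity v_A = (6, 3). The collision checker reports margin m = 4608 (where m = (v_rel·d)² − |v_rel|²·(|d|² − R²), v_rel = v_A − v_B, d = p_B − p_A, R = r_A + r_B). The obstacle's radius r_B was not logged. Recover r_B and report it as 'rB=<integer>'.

m = 4608
d = (18, -7);  v_rel = (12, 0),  |v_rel|² = 144
v_rel×d = (12)·(-7) − (0)·(18) = -84
since m = R²·144 − (-84)²:  R² = (7056 + 4608) / 144 = 81
R = √81 = 9  ⇒  r_B = 9 − 6 = 3

rB=3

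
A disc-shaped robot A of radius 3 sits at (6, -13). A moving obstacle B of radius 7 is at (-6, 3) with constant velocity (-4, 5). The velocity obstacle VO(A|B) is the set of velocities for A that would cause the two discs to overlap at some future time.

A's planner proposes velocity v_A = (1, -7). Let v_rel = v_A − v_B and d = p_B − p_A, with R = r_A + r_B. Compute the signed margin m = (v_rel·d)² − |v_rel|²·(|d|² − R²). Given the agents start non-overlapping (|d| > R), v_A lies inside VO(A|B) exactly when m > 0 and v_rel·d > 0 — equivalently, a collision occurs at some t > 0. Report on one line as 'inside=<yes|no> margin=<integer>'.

d = (-12, 16),  |d|² = 400;  R = 3+7 = 10,  c = 400−10² = 300
v_rel = (5, -12),  |v_rel|² = 169;  v_rel·d = (5)·(-12) + (-12)·(16) = -252
169·t² + 504·t + 300 = 0  ⇒  m = (-252)² − 169·300 = 12804
m = 12804 > 0,  v_rel·d = -252 < 0  ⇒  outside

inside=no margin=12804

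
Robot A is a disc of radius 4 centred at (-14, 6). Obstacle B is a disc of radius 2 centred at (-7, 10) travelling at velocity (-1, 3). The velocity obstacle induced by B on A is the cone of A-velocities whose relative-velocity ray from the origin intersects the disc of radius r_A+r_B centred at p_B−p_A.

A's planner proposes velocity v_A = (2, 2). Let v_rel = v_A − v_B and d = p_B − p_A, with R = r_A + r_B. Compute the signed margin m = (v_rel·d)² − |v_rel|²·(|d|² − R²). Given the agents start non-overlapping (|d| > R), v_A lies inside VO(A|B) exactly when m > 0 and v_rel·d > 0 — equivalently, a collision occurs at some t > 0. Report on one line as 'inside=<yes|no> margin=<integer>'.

d = (7, 4),  |d|² = 65;  R = 4+2 = 6,  c = 65−6² = 29
v_rel = (3, -1),  |v_rel|² = 10;  v_rel·d = (3)·(7) + (-1)·(4) = 17
10·t² − 34·t + 29 = 0  ⇒  m = 17² − 10·29 = -1
m = -1 < 0,  v_rel·d = 17 > 0  ⇒  outside

inside=no margin=-1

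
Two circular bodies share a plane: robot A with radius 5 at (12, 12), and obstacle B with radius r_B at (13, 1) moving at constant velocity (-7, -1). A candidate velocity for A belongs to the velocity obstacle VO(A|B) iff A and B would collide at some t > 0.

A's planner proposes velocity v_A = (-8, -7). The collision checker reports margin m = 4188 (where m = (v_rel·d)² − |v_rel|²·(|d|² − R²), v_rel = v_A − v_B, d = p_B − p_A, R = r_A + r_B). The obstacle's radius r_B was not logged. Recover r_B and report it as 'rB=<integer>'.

m = 4188
d = (1, -11);  v_rel = (-1, -6),  |v_rel|² = 37
v_rel×d = (-1)·(-11) − (-6)·(1) = 17
since m = R²·37 − 17²:  R² = (289 + 4188) / 37 = 121
R = √121 = 11  ⇒  r_B = 11 − 5 = 6

rB=6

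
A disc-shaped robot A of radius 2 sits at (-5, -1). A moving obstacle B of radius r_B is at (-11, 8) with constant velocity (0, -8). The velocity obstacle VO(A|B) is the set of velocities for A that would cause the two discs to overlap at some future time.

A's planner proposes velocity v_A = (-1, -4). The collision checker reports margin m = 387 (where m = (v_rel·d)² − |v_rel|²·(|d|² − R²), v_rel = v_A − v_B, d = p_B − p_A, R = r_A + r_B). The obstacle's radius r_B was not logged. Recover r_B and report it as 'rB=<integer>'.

m = 387
d = (-6, 9);  v_rel = (-1, 4),  |v_rel|² = 17
v_rel×d = (-1)·(9) − (4)·(-6) = 15
since m = R²·17 − 15²:  R² = (225 + 387) / 17 = 36
R = √36 = 6  ⇒  r_B = 6 − 2 = 4

rB=4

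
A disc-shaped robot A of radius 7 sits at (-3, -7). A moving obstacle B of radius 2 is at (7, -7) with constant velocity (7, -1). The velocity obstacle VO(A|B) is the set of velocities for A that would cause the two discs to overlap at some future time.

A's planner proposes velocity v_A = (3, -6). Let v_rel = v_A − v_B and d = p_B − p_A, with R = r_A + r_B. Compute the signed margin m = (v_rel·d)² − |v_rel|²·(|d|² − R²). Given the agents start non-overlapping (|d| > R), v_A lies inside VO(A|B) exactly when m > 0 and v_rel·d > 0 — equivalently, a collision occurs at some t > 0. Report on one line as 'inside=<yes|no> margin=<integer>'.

d = (10, 0),  |d|² = 100;  R = 7+2 = 9,  c = 100−9² = 19
v_rel = (-4, -5),  |v_rel|² = 41;  v_rel·d = (-4)·(10) + (-5)·(0) = -40
41·t² + 80·t + 19 = 0  ⇒  m = (-40)² − 41·19 = 821
m = 821 > 0,  v_rel·d = -40 < 0  ⇒  outside

inside=no margin=821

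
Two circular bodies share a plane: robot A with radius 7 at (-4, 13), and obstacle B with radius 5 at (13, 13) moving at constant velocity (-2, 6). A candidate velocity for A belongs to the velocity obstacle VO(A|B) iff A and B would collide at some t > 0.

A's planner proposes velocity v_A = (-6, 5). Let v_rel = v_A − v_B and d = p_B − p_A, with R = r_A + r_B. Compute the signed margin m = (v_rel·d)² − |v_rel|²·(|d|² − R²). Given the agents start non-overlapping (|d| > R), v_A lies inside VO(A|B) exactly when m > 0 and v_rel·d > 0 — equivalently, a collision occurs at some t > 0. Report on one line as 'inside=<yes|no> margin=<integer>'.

d = (17, 0),  |d|² = 289;  R = 7+5 = 12,  c = 289−12² = 145
v_rel = (-4, -1),  |v_rel|² = 17;  v_rel·d = (-4)·(17) + (-1)·(0) = -68
17·t² + 136·t + 145 = 0  ⇒  m = (-68)² − 17·145 = 2159
m = 2159 > 0,  v_rel·d = -68 < 0  ⇒  outside

inside=no margin=2159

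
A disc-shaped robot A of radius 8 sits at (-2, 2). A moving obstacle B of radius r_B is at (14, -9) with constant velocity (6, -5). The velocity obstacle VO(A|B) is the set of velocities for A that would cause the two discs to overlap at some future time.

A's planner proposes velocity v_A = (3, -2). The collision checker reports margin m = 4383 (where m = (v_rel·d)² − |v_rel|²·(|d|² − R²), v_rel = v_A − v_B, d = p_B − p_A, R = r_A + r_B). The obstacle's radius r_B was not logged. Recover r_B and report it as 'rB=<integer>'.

m = 4383
d = (16, -11);  v_rel = (-3, 3),  |v_rel|² = 18
v_rel×d = (-3)·(-11) − (3)·(16) = -15
since m = R²·18 − (-15)²:  R² = (225 + 4383) / 18 = 256
R = √256 = 16  ⇒  r_B = 16 − 8 = 8

rB=8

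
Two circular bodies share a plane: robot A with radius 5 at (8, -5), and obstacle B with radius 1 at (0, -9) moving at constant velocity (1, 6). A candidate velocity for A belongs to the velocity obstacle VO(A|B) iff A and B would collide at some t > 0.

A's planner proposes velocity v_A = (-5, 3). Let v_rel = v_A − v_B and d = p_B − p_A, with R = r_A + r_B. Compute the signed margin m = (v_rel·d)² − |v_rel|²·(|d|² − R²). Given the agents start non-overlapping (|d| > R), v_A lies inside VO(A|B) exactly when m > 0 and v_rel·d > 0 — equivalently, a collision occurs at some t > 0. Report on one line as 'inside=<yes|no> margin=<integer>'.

d = (-8, -4),  |d|² = 80;  R = 5+1 = 6,  c = 80−6² = 44
v_rel = (-6, -3),  |v_rel|² = 45;  v_rel·d = (-6)·(-8) + (-3)·(-4) = 60
45·t² − 120·t + 44 = 0  ⇒  m = 60² − 45·44 = 1620
m = 1620 > 0,  v_rel·d = 60 > 0  ⇒  inside

inside=yes margin=1620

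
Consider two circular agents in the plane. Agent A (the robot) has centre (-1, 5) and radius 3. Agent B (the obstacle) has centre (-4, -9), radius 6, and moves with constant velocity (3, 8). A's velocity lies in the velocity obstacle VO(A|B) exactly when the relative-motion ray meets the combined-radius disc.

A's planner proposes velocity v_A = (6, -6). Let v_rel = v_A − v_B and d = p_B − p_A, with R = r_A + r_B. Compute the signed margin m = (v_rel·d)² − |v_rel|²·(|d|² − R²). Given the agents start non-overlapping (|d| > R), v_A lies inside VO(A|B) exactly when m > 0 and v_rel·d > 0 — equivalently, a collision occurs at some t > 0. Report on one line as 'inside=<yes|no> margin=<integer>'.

d = (-3, -14),  |d|² = 205;  R = 3+6 = 9,  c = 205−9² = 124
v_rel = (3, -14),  |v_rel|² = 205;  v_rel·d = (3)·(-3) + (-14)·(-14) = 187
205·t² − 374·t + 124 = 0  ⇒  m = 187² − 205·124 = 9549
m = 9549 > 0,  v_rel·d = 187 > 0  ⇒  inside

inside=yes margin=9549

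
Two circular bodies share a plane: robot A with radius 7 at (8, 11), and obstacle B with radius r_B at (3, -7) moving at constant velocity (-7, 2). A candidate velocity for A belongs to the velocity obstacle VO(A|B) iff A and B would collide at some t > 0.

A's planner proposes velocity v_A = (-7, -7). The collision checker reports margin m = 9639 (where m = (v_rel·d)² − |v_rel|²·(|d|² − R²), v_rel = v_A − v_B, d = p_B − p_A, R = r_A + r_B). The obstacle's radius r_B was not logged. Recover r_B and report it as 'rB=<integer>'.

m = 9639
d = (-5, -18);  v_rel = (0, -9),  |v_rel|² = 81
v_rel×d = (0)·(-18) − (-9)·(-5) = -45
since m = R²·81 − (-45)²:  R² = (2025 + 9639) / 81 = 144
R = √144 = 12  ⇒  r_B = 12 − 7 = 5

rB=5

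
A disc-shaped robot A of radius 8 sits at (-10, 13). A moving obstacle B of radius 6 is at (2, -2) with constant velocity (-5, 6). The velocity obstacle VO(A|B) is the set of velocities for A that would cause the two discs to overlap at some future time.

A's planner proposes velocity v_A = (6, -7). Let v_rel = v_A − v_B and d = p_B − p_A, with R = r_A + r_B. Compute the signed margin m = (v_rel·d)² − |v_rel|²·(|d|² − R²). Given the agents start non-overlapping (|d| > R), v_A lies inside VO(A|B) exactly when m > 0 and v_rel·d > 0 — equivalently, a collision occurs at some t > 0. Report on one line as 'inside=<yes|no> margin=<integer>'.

d = (12, -15),  |d|² = 369;  R = 8+6 = 14,  c = 369−14² = 173
v_rel = (11, -13),  |v_rel|² = 290;  v_rel·d = (11)·(12) + (-13)·(-15) = 327
290·t² − 654·t + 173 = 0  ⇒  m = 327² − 290·173 = 56759
m = 56759 > 0,  v_rel·d = 327 > 0  ⇒  inside

inside=yes margin=56759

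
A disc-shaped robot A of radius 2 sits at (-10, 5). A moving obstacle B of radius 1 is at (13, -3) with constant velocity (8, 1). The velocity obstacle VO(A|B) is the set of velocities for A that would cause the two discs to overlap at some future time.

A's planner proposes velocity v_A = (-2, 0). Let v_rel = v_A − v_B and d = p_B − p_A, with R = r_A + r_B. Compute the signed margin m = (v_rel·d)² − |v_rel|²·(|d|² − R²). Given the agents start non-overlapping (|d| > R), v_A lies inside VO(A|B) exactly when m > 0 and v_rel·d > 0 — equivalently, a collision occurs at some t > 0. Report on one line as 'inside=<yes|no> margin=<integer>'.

d = (23, -8),  |d|² = 593;  R = 2+1 = 3,  c = 593−3² = 584
v_rel = (-10, -1),  |v_rel|² = 101;  v_rel·d = (-10)·(23) + (-1)·(-8) = -222
101·t² + 444·t + 584 = 0  ⇒  m = (-222)² − 101·584 = -9700
m = -9700 < 0,  v_rel·d = -222 < 0  ⇒  outside

inside=no margin=-9700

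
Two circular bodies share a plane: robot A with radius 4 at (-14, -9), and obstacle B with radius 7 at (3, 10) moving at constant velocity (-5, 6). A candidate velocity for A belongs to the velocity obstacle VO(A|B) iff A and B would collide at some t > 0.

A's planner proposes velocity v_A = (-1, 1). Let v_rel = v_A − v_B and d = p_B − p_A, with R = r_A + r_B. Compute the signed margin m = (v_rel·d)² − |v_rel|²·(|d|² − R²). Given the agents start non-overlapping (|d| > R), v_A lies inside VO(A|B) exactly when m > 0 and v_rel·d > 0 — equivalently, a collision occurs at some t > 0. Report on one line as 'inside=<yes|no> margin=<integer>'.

d = (17, 19),  |d|² = 650;  R = 4+7 = 11,  c = 650−11² = 529
v_rel = (4, -5),  |v_rel|² = 41;  v_rel·d = (4)·(17) + (-5)·(19) = -27
41·t² + 54·t + 529 = 0  ⇒  m = (-27)² − 41·529 = -20960
m = -20960 < 0,  v_rel·d = -27 < 0  ⇒  outside

inside=no margin=-20960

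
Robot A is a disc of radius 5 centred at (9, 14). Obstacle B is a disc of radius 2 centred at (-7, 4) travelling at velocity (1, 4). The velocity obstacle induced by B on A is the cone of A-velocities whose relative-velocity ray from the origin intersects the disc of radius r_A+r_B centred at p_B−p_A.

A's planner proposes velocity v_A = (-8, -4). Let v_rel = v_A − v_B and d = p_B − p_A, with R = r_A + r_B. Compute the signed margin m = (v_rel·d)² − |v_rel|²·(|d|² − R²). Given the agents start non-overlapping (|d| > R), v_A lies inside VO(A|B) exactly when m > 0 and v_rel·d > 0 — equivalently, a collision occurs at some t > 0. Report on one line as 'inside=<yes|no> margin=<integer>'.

d = (-16, -10),  |d|² = 356;  R = 5+2 = 7,  c = 356−7² = 307
v_rel = (-9, -8),  |v_rel|² = 145;  v_rel·d = (-9)·(-16) + (-8)·(-10) = 224
145·t² − 448·t + 307 = 0  ⇒  m = 224² − 145·307 = 5661
m = 5661 > 0,  v_rel·d = 224 > 0  ⇒  inside

inside=yes margin=5661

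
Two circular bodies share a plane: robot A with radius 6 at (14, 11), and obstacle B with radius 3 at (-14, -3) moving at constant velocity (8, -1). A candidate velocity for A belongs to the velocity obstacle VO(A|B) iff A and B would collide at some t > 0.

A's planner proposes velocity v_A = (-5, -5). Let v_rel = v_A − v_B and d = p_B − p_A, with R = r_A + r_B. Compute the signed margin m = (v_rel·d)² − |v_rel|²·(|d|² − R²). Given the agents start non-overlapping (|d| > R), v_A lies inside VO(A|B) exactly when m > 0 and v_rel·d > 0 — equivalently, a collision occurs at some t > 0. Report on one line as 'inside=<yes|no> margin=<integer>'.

d = (-28, -14),  |d|² = 980;  R = 6+3 = 9,  c = 980−9² = 899
v_rel = (-13, -4),  |v_rel|² = 185;  v_rel·d = (-13)·(-28) + (-4)·(-14) = 420
185·t² − 840·t + 899 = 0  ⇒  m = 420² − 185·899 = 10085
m = 10085 > 0,  v_rel·d = 420 > 0  ⇒  inside

inside=yes margin=10085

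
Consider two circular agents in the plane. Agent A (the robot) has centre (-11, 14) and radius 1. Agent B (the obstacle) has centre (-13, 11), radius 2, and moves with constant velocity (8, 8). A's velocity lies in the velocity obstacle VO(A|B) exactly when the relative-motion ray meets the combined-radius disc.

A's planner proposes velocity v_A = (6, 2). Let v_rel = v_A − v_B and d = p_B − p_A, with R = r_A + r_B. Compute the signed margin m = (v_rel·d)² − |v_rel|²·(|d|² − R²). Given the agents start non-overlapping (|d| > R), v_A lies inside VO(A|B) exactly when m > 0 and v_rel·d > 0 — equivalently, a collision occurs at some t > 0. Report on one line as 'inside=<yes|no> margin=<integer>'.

d = (-2, -3),  |d|² = 13;  R = 1+2 = 3,  c = 13−3² = 4
v_rel = (-2, -6),  |v_rel|² = 40;  v_rel·d = (-2)·(-2) + (-6)·(-3) = 22
40·t² − 44·t + 4 = 0  ⇒  m = 22² − 40·4 = 324
m = 324 > 0,  v_rel·d = 22 > 0  ⇒  inside

inside=yes margin=324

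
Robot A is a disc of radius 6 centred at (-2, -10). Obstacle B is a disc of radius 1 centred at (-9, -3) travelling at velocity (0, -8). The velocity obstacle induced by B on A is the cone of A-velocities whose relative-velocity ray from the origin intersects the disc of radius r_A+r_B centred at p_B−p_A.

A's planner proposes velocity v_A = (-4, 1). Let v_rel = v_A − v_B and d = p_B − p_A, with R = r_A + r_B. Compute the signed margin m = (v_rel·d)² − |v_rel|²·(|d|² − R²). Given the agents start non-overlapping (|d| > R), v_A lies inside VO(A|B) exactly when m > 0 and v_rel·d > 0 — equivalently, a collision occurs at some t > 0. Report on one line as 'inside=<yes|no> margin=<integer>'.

d = (-7, 7),  |d|² = 98;  R = 6+1 = 7,  c = 98−7² = 49
v_rel = (-4, 9),  |v_rel|² = 97;  v_rel·d = (-4)·(-7) + (9)·(7) = 91
97·t² − 182·t + 49 = 0  ⇒  m = 91² − 97·49 = 3528
m = 3528 > 0,  v_rel·d = 91 > 0  ⇒  inside

inside=yes margin=3528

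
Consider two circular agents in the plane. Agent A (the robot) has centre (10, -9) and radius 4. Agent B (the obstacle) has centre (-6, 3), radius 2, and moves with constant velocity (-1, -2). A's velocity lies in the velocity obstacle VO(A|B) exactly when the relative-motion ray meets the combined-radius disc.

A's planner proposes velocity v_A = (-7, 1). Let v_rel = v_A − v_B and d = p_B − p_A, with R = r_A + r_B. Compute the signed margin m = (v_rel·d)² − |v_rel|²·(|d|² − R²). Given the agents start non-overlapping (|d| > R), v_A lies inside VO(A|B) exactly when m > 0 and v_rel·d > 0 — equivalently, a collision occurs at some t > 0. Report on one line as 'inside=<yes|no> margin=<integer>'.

d = (-16, 12),  |d|² = 400;  R = 4+2 = 6,  c = 400−6² = 364
v_rel = (-6, 3),  |v_rel|² = 45;  v_rel·d = (-6)·(-16) + (3)·(12) = 132
45·t² − 264·t + 364 = 0  ⇒  m = 132² − 45·364 = 1044
m = 1044 > 0,  v_rel·d = 132 > 0  ⇒  inside

inside=yes margin=1044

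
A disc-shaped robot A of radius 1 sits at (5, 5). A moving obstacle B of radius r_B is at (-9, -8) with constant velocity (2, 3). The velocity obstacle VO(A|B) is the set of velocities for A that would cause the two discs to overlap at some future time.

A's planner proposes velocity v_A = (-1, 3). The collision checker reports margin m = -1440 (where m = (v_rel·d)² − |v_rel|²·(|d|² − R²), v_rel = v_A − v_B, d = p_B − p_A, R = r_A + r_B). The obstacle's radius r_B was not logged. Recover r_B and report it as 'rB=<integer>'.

m = -1440
d = (-14, -13);  v_rel = (-3, 0),  |v_rel|² = 9
v_rel×d = (-3)·(-13) − (0)·(-14) = 39
since m = R²·9 − 39²:  R² = (1521 + -1440) / 9 = 9
R = √9 = 3  ⇒  r_B = 3 − 1 = 2

rB=2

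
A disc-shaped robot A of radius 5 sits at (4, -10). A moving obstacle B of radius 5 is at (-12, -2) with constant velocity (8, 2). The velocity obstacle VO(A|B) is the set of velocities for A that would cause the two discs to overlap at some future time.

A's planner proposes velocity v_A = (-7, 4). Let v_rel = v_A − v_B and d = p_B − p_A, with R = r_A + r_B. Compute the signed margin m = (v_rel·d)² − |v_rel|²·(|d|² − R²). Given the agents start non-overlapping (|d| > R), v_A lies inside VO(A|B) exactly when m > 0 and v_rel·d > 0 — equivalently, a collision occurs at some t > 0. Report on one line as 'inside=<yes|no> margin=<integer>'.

d = (-16, 8),  |d|² = 320;  R = 5+5 = 10,  c = 320−10² = 220
v_rel = (-15, 2),  |v_rel|² = 229;  v_rel·d = (-15)·(-16) + (2)·(8) = 256
229·t² − 512·t + 220 = 0  ⇒  m = 256² − 229·220 = 15156
m = 15156 > 0,  v_rel·d = 256 > 0  ⇒  inside

inside=yes margin=15156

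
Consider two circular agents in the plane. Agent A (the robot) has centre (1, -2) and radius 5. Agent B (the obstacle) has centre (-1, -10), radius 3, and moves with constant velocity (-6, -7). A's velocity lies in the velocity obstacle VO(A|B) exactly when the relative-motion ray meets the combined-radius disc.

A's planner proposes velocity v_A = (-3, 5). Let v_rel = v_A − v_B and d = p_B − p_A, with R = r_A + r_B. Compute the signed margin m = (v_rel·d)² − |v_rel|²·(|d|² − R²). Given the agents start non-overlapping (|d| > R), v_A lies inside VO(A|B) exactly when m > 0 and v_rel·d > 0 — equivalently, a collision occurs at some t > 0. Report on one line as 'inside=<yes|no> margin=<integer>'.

d = (-2, -8),  |d|² = 68;  R = 5+3 = 8,  c = 68−8² = 4
v_rel = (3, 12),  |v_rel|² = 153;  v_rel·d = (3)·(-2) + (12)·(-8) = -102
153·t² + 204·t + 4 = 0  ⇒  m = (-102)² − 153·4 = 9792
m = 9792 > 0,  v_rel·d = -102 < 0  ⇒  outside

inside=no margin=9792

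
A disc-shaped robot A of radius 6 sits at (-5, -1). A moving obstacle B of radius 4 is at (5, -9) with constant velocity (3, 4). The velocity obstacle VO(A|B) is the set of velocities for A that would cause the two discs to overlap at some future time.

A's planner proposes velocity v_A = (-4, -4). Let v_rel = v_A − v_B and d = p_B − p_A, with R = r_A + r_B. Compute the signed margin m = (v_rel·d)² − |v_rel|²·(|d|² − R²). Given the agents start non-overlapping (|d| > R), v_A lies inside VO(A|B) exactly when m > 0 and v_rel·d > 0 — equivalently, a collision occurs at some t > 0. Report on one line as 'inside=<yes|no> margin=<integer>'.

d = (10, -8),  |d|² = 164;  R = 6+4 = 10,  c = 164−10² = 64
v_rel = (-7, -8),  |v_rel|² = 113;  v_rel·d = (-7)·(10) + (-8)·(-8) = -6
113·t² + 12·t + 64 = 0  ⇒  m = (-6)² − 113·64 = -7196
m = -7196 < 0,  v_rel·d = -6 < 0  ⇒  outside

inside=no margin=-7196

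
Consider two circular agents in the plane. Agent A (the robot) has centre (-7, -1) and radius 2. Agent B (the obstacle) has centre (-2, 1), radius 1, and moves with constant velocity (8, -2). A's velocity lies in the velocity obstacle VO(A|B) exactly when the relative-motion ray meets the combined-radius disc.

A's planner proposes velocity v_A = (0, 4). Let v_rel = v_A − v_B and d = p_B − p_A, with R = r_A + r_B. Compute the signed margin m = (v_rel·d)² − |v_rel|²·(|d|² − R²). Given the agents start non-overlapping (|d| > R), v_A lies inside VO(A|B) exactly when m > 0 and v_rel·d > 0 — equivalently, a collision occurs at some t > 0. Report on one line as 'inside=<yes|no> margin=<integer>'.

d = (5, 2),  |d|² = 29;  R = 2+1 = 3,  c = 29−3² = 20
v_rel = (-8, 6),  |v_rel|² = 100;  v_rel·d = (-8)·(5) + (6)·(2) = -28
100·t² + 56·t + 20 = 0  ⇒  m = (-28)² − 100·20 = -1216
m = -1216 < 0,  v_rel·d = -28 < 0  ⇒  outside

inside=no margin=-1216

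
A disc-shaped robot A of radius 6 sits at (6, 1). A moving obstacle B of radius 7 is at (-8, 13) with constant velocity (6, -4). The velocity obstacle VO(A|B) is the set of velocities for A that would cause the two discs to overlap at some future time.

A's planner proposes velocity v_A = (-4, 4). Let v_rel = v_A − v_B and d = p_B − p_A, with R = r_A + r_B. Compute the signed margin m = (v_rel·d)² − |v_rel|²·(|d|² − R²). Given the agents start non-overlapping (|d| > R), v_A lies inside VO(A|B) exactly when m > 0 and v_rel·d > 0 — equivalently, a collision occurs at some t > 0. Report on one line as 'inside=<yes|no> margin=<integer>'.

d = (-14, 12),  |d|² = 340;  R = 6+7 = 13,  c = 340−13² = 171
v_rel = (-10, 8),  |v_rel|² = 164;  v_rel·d = (-10)·(-14) + (8)·(12) = 236
164·t² − 472·t + 171 = 0  ⇒  m = 236² − 164·171 = 27652
m = 27652 > 0,  v_rel·d = 236 > 0  ⇒  inside

inside=yes margin=27652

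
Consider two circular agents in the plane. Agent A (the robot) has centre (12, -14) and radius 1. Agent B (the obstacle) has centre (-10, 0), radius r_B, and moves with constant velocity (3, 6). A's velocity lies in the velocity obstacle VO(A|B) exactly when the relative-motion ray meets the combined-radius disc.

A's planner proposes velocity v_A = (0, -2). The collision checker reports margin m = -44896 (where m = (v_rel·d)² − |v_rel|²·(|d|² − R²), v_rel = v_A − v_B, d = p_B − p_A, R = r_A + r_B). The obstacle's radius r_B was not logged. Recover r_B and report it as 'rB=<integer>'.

m = -44896
d = (-22, 14);  v_rel = (-3, -8),  |v_rel|² = 73
v_rel×d = (-3)·(14) − (-8)·(-22) = -218
since m = R²·73 − (-218)²:  R² = (47524 + -44896) / 73 = 36
R = √36 = 6  ⇒  r_B = 6 − 1 = 5

rB=5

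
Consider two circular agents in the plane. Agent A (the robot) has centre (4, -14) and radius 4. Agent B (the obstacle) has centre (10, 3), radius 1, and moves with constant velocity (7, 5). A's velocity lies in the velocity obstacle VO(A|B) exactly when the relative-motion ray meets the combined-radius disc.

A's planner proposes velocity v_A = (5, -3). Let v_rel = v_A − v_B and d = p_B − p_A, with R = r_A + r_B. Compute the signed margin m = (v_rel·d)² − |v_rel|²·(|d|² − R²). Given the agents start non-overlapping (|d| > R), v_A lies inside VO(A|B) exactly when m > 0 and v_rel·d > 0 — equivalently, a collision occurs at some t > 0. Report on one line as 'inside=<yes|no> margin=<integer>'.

d = (6, 17),  |d|² = 325;  R = 4+1 = 5,  c = 325−5² = 300
v_rel = (-2, -8),  |v_rel|² = 68;  v_rel·d = (-2)·(6) + (-8)·(17) = -148
68·t² + 296·t + 300 = 0  ⇒  m = (-148)² − 68·300 = 1504
m = 1504 > 0,  v_rel·d = -148 < 0  ⇒  outside

inside=no margin=1504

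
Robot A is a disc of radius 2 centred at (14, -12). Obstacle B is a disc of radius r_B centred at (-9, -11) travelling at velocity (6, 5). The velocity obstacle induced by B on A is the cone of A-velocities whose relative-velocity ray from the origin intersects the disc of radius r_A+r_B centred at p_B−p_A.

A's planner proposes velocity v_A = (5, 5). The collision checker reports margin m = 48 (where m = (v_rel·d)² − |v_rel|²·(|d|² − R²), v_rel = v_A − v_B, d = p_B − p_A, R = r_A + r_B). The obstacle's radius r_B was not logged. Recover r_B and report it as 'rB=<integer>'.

m = 48
d = (-23, 1);  v_rel = (-1, 0),  |v_rel|² = 1
v_rel×d = (-1)·(1) − (0)·(-23) = -1
since m = R²·1 − (-1)²:  R² = (1 + 48) / 1 = 49
R = √49 = 7  ⇒  r_B = 7 − 2 = 5

rB=5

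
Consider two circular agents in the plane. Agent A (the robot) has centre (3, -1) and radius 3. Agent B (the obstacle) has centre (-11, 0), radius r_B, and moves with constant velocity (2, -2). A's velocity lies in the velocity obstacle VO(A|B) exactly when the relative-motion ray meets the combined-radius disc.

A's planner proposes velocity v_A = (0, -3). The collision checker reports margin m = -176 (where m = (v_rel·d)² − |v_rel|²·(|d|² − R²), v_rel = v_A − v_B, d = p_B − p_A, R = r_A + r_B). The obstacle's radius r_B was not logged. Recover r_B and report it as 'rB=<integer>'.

m = -176
d = (-14, 1);  v_rel = (-2, -1),  |v_rel|² = 5
v_rel×d = (-2)·(1) − (-1)·(-14) = -16
since m = R²·5 − (-16)²:  R² = (256 + -176) / 5 = 16
R = √16 = 4  ⇒  r_B = 4 − 3 = 1

rB=1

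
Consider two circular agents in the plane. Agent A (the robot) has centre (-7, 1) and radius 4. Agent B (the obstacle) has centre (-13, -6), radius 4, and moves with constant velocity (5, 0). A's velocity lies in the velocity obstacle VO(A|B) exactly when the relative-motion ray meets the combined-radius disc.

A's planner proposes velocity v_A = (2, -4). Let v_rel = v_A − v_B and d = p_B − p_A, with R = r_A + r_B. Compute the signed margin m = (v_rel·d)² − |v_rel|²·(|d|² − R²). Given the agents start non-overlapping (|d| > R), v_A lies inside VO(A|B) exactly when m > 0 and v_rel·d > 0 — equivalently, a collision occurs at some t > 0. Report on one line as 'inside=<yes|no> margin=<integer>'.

d = (-6, -7),  |d|² = 85;  R = 4+4 = 8,  c = 85−8² = 21
v_rel = (-3, -4),  |v_rel|² = 25;  v_rel·d = (-3)·(-6) + (-4)·(-7) = 46
25·t² − 92·t + 21 = 0  ⇒  m = 46² − 25·21 = 1591
m = 1591 > 0,  v_rel·d = 46 > 0  ⇒  inside

inside=yes margin=1591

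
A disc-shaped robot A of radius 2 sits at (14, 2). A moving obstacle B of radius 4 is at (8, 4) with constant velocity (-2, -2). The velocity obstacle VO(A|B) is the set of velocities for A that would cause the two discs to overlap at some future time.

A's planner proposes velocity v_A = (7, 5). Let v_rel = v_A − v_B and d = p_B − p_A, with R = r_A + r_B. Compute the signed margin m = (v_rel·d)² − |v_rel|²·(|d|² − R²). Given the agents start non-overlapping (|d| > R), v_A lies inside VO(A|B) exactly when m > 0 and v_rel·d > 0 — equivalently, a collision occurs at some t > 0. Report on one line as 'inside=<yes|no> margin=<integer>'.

d = (-6, 2),  |d|² = 40;  R = 2+4 = 6,  c = 40−6² = 4
v_rel = (9, 7),  |v_rel|² = 130;  v_rel·d = (9)·(-6) + (7)·(2) = -40
130·t² + 80·t + 4 = 0  ⇒  m = (-40)² − 130·4 = 1080
m = 1080 > 0,  v_rel·d = -40 < 0  ⇒  outside

inside=no margin=1080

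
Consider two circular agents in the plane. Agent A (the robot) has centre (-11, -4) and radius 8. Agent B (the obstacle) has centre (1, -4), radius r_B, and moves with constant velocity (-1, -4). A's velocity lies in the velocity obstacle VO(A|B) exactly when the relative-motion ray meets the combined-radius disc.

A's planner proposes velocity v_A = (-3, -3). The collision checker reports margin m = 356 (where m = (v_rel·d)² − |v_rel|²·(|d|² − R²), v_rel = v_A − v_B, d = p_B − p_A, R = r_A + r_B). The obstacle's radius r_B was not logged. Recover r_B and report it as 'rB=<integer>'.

m = 356
d = (12, 0);  v_rel = (-2, 1),  |v_rel|² = 5
v_rel×d = (-2)·(0) − (1)·(12) = -12
since m = R²·5 − (-12)²:  R² = (144 + 356) / 5 = 100
R = √100 = 10  ⇒  r_B = 10 − 8 = 2

rB=2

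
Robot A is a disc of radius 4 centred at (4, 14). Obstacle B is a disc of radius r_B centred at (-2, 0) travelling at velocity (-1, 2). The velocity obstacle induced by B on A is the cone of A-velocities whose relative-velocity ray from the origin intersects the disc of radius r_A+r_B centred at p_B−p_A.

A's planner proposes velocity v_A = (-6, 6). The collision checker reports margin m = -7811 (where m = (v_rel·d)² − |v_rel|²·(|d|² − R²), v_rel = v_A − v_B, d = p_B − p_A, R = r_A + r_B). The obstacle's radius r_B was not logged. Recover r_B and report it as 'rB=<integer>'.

m = -7811
d = (-6, -14);  v_rel = (-5, 4),  |v_rel|² = 41
v_rel×d = (-5)·(-14) − (4)·(-6) = 94
since m = R²·41 − 94²:  R² = (8836 + -7811) / 41 = 25
R = √25 = 5  ⇒  r_B = 5 − 4 = 1

rB=1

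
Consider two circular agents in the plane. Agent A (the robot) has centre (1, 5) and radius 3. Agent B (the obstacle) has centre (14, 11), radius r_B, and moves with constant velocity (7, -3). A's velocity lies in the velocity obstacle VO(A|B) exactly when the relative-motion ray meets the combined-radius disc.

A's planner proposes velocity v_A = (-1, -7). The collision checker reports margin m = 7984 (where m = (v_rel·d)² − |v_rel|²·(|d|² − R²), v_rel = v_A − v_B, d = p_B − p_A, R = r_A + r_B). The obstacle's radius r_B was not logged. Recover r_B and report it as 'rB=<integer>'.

m = 7984
d = (13, 6);  v_rel = (-8, -4),  |v_rel|² = 80
v_rel×d = (-8)·(6) − (-4)·(13) = 4
since m = R²·80 − 4²:  R² = (16 + 7984) / 80 = 100
R = √100 = 10  ⇒  r_B = 10 − 3 = 7

rB=7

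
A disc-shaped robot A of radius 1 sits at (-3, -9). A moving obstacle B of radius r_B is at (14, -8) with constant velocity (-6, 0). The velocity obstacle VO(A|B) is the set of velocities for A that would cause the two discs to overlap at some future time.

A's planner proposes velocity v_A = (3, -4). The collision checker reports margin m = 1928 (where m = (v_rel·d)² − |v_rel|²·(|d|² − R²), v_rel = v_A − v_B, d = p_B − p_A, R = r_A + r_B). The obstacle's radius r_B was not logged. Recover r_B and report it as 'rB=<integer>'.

m = 1928
d = (17, 1);  v_rel = (9, -4),  |v_rel|² = 97
v_rel×d = (9)·(1) − (-4)·(17) = 77
since m = R²·97 − 77²:  R² = (5929 + 1928) / 97 = 81
R = √81 = 9  ⇒  r_B = 9 − 1 = 8

rB=8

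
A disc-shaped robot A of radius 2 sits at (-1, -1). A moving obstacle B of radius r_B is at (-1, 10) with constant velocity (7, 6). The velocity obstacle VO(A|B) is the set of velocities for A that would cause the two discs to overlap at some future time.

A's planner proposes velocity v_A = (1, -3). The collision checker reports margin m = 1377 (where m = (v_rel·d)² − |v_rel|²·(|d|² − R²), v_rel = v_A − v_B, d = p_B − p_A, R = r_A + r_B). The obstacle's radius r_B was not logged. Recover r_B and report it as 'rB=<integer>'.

m = 1377
d = (0, 11);  v_rel = (-6, -9),  |v_rel|² = 117
v_rel×d = (-6)·(11) − (-9)·(0) = -66
since m = R²·117 − (-66)²:  R² = (4356 + 1377) / 117 = 49
R = √49 = 7  ⇒  r_B = 7 − 2 = 5

rB=5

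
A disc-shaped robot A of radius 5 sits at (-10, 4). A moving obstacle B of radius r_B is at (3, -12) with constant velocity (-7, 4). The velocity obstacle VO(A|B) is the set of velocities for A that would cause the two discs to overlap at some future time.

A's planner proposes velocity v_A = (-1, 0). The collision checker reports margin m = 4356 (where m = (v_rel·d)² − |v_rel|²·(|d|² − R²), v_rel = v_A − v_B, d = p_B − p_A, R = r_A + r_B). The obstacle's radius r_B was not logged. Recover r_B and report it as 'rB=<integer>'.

m = 4356
d = (13, -16);  v_rel = (6, -4),  |v_rel|² = 52
v_rel×d = (6)·(-16) − (-4)·(13) = -44
since m = R²·52 − (-44)²:  R² = (1936 + 4356) / 52 = 121
R = √121 = 11  ⇒  r_B = 11 − 5 = 6

rB=6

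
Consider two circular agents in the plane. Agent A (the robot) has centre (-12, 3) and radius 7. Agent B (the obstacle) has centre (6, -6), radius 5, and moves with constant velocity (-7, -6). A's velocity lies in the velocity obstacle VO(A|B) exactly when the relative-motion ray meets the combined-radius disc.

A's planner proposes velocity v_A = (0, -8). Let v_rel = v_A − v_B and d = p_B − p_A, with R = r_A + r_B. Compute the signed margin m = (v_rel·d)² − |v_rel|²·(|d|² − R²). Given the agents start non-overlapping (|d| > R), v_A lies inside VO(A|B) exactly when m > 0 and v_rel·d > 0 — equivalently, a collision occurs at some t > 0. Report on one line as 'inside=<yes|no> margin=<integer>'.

d = (18, -9),  |d|² = 405;  R = 7+5 = 12,  c = 405−12² = 261
v_rel = (7, -2),  |v_rel|² = 53;  v_rel·d = (7)·(18) + (-2)·(-9) = 144
53·t² − 288·t + 261 = 0  ⇒  m = 144² − 53·261 = 6903
m = 6903 > 0,  v_rel·d = 144 > 0  ⇒  inside

inside=yes margin=6903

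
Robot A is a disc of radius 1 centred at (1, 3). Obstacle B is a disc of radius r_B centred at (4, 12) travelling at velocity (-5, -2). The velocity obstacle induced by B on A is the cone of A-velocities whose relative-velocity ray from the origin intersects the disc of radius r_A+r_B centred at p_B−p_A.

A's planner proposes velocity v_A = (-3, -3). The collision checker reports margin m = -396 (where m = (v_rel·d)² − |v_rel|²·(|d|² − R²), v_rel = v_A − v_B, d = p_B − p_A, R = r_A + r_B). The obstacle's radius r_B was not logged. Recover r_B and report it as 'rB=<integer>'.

m = -396
d = (3, 9);  v_rel = (2, -1),  |v_rel|² = 5
v_rel×d = (2)·(9) − (-1)·(3) = 21
since m = R²·5 − 21²:  R² = (441 + -396) / 5 = 9
R = √9 = 3  ⇒  r_B = 3 − 1 = 2

rB=2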